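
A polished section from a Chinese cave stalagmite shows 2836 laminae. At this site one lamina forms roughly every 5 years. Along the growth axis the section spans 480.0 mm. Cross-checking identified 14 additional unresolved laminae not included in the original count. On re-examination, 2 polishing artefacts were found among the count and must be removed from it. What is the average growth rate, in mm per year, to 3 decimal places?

Adjusted count: 2836 − 2 + 14 = 2848 laminae.
2848 laminae at 5 years each span 2848 × 5 = 14240 years.
Mean rate = 480.0 mm / 14240 years ≈ 0.034 mm per year.

0.034 mm per year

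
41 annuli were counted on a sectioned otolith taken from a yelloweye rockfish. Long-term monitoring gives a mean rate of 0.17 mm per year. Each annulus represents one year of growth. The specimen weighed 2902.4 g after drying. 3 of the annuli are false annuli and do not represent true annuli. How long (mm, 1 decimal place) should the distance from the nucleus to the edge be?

6.5 mm

Correcting the raw count gives 41 − 3 = 38 true annuli.
Length ≈ 0.17 × 38 = 6.5 mm.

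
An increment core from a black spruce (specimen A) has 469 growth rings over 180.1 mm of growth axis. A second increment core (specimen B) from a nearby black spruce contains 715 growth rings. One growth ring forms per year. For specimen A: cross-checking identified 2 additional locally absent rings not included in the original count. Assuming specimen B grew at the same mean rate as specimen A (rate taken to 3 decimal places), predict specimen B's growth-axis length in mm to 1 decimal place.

273.1 mm

Specimen A: true growth ring count = 469 + 2 = 471.
A: Extension rate ≈ 180.1 / 471 = 0.382 mm/yr.
Length of B = 0.382 × 715 = 273.1 mm.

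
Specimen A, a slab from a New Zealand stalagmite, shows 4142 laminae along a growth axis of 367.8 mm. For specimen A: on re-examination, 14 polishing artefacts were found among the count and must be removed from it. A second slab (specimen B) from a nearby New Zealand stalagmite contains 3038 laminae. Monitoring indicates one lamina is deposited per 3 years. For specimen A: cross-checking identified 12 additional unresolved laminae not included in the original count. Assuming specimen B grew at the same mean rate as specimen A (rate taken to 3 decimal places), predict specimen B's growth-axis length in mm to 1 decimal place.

273.4 mm

Specimen A: after corrections the count is 4142 − 14 + 12 = 4140 laminae.
Specimen A: at 3 years per lamina, 4140 × 3 = 12420 years.
A: 367.8 mm over 12420 years gives 367.8 / 12420 ≈ 0.030 mm/year.
Specimen B: multiplying by 3 years per lamina: 3038 × 3 = 9114 years. B's length ≈ 0.030 × 9114 = 273.4 mm.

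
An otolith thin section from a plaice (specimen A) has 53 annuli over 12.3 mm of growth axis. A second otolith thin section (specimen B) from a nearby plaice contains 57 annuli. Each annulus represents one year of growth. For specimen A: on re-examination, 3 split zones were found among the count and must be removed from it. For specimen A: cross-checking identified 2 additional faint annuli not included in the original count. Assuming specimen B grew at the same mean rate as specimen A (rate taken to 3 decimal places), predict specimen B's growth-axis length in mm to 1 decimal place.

Specimen A: adjusted count: 53 − 3 + 2 = 52 annuli.
A: 12.3 mm over 52 years gives 12.3 / 52 ≈ 0.237 mm/yr.
B's length ≈ 0.237 × 57 = 13.5 mm.

13.5 mm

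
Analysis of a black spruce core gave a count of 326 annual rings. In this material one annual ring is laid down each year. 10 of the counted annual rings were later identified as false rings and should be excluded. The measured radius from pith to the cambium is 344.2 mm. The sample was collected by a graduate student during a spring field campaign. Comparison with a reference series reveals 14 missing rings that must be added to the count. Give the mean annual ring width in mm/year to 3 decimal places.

True annual ring count = 326 − 10 + 14 = 330.
344.2 mm over 330 years gives 344.2 / 330 ≈ 1.043 mm/year.

1.043 mm/year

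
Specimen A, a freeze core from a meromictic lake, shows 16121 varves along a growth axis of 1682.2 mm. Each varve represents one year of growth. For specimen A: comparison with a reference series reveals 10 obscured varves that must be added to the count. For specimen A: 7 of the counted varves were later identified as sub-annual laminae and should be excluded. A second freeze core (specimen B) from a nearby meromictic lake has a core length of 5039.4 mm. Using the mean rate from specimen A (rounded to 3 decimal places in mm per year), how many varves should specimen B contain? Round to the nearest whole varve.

Specimen A: adjusted count: 16121 − 7 + 10 = 16124 varves.
A: Extension rate ≈ 1682.2 / 16124 = 0.104 mm/year.
For B, 5039.4 / 0.104 = 48455.77 years ≈ 48456 varves.

48456 varves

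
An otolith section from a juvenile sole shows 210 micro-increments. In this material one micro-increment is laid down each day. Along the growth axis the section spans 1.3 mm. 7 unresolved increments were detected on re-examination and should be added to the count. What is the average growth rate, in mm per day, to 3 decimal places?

0.006 mm per day

Correcting the raw count gives 210 + 7 = 217 true micro-increments.
1.3 mm over 217 days gives 1.3 / 217 ≈ 0.006 mm per day.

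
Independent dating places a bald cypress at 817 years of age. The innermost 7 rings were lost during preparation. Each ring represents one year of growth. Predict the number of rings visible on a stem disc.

Expected rings over 817 years: 817.
Subtracting the 7 rings not captured gives 817 − 7 = 810 rings in the record.

810 rings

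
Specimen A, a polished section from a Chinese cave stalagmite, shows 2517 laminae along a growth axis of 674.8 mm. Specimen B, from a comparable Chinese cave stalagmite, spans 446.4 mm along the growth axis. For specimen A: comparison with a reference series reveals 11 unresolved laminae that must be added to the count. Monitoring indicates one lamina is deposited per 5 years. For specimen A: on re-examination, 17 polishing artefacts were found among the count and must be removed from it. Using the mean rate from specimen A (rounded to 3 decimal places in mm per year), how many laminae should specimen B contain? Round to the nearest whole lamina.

Specimen A: after corrections the count is 2517 − 17 + 11 = 2511 laminae.
Specimen A: 2511 laminae at 5 years each span 2511 × 5 = 12555 years.
A: Mean rate = 674.8 mm / 12555 years ≈ 0.054 mm per year.
Specimen B: 446.4 mm / 0.054 mm per year = 8266.67 years; at 5 years per lamina that is 8266.67 / 5 ≈ 1653 laminae.

1653 laminae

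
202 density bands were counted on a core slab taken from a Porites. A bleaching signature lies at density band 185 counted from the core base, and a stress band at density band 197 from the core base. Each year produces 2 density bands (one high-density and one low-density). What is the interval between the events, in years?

6 years

197 − 185 = 12 density bands lie between the two events.
With 2 density bands per year, 12 / 2 = 6 years.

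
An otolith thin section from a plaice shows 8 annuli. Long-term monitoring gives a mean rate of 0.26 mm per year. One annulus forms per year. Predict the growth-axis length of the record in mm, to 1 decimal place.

2.1 mm

The record spans 8 years at 0.26 mm per year.
Length ≈ 0.26 × 8 = 2.1 mm.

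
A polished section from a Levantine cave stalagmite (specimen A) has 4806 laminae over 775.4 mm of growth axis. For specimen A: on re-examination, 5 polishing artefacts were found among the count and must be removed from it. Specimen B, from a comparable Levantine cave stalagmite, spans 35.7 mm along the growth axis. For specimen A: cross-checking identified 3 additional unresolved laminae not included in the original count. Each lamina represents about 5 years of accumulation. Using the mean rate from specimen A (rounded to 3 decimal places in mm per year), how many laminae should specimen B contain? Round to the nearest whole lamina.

223 laminae

Specimen A: true lamina count = 4806 − 5 + 3 = 4804.
Specimen A: multiplying by 5 years per lamina: 4804 × 5 = 24020 years.
A: 775.4 mm over 24020 years gives 775.4 / 24020 ≈ 0.032 mm/year.
For B, 35.7 / 0.032 = 1115.62 years; at 5 years per lamina that is 1115.62 / 5 ≈ 223 laminae.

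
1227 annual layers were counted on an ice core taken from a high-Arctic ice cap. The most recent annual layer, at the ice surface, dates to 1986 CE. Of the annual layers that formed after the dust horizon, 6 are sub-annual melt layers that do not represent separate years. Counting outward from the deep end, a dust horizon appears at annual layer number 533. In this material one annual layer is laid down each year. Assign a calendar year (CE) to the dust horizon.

1298 CE

1227 − 533 = 694 annual layers lie beyond the dust horizon toward the ice surface.
694 − 6 false = 688 true annual layers after the dust horizon.
Counting back 688 years from 1986 CE places the dust horizon in 1986 − 688 = 1298 CE.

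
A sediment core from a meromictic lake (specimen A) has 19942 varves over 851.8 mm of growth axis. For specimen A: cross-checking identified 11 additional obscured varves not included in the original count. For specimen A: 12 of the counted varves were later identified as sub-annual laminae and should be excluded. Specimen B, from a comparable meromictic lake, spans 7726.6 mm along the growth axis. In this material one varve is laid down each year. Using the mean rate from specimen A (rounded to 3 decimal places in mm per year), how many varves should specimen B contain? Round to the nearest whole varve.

Specimen A: adjusted count: 19942 − 12 + 11 = 19941 varves.
A: Extension rate ≈ 851.8 / 19941 = 0.043 mm per year.
For B, 7726.6 / 0.043 = 179688.37 years ≈ 179688 varves.

179688 varves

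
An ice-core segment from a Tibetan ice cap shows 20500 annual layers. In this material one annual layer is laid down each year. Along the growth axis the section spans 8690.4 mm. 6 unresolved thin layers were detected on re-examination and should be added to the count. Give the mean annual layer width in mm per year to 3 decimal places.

0.424 mm per year

Adjusted count: 20500 + 6 = 20506 annual layers.
8690.4 mm over 20506 years gives 8690.4 / 20506 ≈ 0.424 mm per year.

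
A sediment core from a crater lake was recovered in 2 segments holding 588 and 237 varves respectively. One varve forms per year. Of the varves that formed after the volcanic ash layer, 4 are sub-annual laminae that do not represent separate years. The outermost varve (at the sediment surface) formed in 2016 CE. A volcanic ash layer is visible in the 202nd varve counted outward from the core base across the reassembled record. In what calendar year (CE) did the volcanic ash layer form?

Total varves = 588 + 237 = 825.
Between varve 202 and the sediment surface there are 825 − 202 = 623 varves.
Excluding 4 false varves: 623 − 4 = 619.
The varve at the sediment surface is 2016 CE, so the volcanic ash layer dates to 2016 − 619 = 1397 CE.

1397 CE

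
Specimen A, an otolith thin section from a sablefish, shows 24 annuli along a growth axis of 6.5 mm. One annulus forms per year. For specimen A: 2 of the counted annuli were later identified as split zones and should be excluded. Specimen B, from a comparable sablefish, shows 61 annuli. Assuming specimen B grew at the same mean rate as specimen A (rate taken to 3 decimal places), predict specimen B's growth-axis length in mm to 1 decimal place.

Specimen A: correcting the raw count gives 24 − 2 = 22 true annuli.
A: Extension rate ≈ 6.5 / 22 = 0.295 mm per year.
For B, 0.295 mm/year × 61 years = 18.0 mm.

18.0 mm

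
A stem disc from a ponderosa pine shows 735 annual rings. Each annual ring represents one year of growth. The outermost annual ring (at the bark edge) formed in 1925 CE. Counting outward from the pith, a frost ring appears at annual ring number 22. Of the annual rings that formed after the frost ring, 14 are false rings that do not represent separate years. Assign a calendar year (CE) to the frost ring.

1226 CE

The frost ring sits at annual ring 22 from the pith, so 735 − 22 = 713 annual rings formed after it.
713 − 14 false = 699 true annual rings after the frost ring.
1925 − 699 = 1226 CE.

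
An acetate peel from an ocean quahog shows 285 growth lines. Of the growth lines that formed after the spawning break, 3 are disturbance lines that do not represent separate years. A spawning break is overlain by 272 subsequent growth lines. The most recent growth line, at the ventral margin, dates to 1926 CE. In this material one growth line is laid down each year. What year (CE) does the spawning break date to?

272 growth lines formed after the spawning break.
272 − 3 false = 269 true growth lines after the spawning break.
Counting back 269 years from 1926 CE places the spawning break in 1926 − 269 = 1657 CE.

1657 CE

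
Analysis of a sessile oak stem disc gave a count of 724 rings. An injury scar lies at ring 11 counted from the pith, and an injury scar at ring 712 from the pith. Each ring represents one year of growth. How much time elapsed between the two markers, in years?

701 years

The two markers are separated by 712 − 11 = 701 rings.
That is 701 years at one ring per year.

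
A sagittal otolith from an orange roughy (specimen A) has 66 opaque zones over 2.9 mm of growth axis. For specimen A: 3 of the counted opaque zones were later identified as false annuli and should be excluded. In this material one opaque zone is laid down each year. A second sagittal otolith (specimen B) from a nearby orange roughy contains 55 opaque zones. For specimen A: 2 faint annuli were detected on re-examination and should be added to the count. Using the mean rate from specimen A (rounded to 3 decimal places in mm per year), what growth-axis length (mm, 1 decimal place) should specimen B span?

Specimen A: correcting the raw count gives 66 − 3 + 2 = 65 true opaque zones.
A: Mean rate = 2.9 mm / 65 years ≈ 0.045 mm/yr.
For B, 0.045 mm/year × 55 years = 2.5 mm.

2.5 mm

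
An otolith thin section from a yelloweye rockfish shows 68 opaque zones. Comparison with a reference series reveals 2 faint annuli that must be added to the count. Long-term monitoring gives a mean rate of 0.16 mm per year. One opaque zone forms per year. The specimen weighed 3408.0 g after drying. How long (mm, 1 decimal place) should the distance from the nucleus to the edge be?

True opaque zone count = 68 + 2 = 70.
Predicted length = 0.16 mm/year × 70 years = 11.2 mm.

11.2 mm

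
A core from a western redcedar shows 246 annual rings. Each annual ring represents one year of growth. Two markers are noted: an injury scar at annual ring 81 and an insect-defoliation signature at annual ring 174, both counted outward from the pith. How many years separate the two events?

174 − 81 = 93 annual rings lie between the two events.
One annual ring per year makes the interval 93 years.

93 years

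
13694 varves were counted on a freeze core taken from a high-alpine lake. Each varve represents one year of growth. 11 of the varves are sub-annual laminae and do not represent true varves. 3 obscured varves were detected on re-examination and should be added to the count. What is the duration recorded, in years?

Adjusted count: 13694 − 11 + 3 = 13686 varves.
One varve per year makes the duration 13686 years.

13686 yr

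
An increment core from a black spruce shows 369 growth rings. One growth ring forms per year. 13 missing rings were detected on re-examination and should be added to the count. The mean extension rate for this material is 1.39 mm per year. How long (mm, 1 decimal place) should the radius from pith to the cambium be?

531.0 mm

Adjusted count: 369 + 13 = 382 growth rings.
Predicted length = 1.39 mm/year × 382 years = 531.0 mm.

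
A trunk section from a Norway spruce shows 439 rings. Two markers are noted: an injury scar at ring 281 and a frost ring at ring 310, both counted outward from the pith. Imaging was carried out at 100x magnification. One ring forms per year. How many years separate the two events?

29 years

The two markers are separated by 310 − 281 = 29 rings.
At one ring per year, 29 years elapsed between them.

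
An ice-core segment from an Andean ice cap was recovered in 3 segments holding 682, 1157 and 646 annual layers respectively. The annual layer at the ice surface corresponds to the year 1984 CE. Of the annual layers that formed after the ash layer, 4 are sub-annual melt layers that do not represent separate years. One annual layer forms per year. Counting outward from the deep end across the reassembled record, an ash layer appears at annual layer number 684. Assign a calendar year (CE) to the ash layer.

187 CE

Total annual layers = 682 + 1157 + 646 = 2485.
2485 − 684 = 1801 annual layers lie beyond the ash layer toward the ice surface.
Removing the 4 false annual layers leaves 1801 − 4 = 1797 true annual layers beyond the ash layer.
Counting back 1797 years from 1984 CE places the ash layer in 1984 − 1797 = 187 CE.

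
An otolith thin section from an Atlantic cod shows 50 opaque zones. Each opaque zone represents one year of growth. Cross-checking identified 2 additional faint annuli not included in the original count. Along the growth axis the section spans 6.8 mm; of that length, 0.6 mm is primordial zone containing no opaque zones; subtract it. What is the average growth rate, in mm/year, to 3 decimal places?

0.119 mm/year

True opaque zone count = 50 + 2 = 52.
The growth record spans 6.8 − 0.6 = 6.2 mm.
6.2 mm over 52 years gives 6.2 / 52 ≈ 0.119 mm/year.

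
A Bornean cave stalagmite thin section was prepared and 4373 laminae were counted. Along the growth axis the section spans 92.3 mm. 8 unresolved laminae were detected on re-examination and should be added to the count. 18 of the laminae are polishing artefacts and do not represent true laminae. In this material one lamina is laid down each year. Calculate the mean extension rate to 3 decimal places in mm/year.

Correcting the raw count gives 4373 − 18 + 8 = 4363 true laminae.
Extension rate ≈ 92.3 / 4363 = 0.021 mm/year.

0.021 mm/year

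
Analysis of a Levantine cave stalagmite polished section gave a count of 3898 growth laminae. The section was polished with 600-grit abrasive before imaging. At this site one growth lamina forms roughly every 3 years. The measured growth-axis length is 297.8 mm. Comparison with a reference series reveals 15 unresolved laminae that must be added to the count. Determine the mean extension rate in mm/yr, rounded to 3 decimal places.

0.025 mm/yr

After corrections the count is 3898 + 15 = 3913 growth laminae.
3913 growth laminae at 3 years each span 3913 × 3 = 11739 years.
297.8 mm over 11739 years gives 297.8 / 11739 ≈ 0.025 mm/yr.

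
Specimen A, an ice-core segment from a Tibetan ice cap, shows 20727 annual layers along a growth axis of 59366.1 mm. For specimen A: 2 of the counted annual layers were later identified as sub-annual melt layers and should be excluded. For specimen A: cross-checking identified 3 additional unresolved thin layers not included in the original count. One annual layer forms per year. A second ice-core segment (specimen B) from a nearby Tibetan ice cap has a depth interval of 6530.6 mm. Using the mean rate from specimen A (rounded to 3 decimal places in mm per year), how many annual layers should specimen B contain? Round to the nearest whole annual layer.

2280 annual layers

Specimen A: adjusted count: 20727 − 2 + 3 = 20728 annual layers.
A: Extension rate ≈ 59366.1 / 20728 = 2.864 mm/year.
Specimen B: 6530.6 mm / 2.864 mm per year = 2280.24 years ≈ 2280 annual layers.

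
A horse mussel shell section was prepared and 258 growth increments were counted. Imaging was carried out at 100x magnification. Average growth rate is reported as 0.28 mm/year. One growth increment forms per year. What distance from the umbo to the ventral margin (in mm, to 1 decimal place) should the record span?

The record spans 258 years at 0.28 mm per year.
Predicted length = 0.28 mm/year × 258 years = 72.2 mm.

72.2 mm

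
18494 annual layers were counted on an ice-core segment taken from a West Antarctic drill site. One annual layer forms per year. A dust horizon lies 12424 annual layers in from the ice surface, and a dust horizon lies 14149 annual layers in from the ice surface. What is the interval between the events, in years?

14149 − 12424 = 1725 annual layers lie between the two events.
That is 1725 years at one annual layer per year.

1725 years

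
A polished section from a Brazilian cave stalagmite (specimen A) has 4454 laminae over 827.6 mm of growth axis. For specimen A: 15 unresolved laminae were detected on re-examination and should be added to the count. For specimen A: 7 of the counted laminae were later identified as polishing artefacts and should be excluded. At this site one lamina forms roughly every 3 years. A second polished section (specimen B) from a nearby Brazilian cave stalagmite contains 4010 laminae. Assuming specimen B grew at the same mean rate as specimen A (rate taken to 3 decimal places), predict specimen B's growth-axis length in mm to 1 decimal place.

Specimen A: true lamina count = 4454 − 7 + 15 = 4462.
Specimen A: multiplying by 3 years per lamina: 4462 × 3 = 13386 years.
A: Extension rate ≈ 827.6 / 13386 = 0.062 mm/year.
Specimen B: multiplying by 3 years per lamina: 4010 × 3 = 12030 years. B's length ≈ 0.062 × 12030 = 745.9 mm.

745.9 mm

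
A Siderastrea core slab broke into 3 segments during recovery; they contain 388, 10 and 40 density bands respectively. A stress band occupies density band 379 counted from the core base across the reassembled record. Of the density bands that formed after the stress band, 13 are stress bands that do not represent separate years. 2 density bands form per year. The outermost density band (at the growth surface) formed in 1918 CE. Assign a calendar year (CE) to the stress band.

Total density bands = 388 + 10 + 40 = 438.
Between density band 379 and the growth surface there are 438 − 379 = 59 density bands.
59 − 13 false = 46 true density bands after the stress band.
With 2 density bands per year, 46 / 2 = 23 years.
Counting back 23 years from 1918 CE places the stress band in 1918 − 23 = 1895 CE.

1895 CE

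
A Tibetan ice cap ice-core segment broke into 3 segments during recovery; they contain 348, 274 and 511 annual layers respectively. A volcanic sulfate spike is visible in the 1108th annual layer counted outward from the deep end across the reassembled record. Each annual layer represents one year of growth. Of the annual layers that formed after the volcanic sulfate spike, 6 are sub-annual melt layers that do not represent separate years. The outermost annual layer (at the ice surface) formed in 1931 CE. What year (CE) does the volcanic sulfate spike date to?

Total annual layers = 348 + 274 + 511 = 1133.
1133 − 1108 = 25 annual layers lie beyond the volcanic sulfate spike toward the ice surface.
Excluding 6 false annual layers: 25 − 6 = 19.
Counting back 19 years from 1931 CE places the volcanic sulfate spike in 1931 − 19 = 1912 CE.

1912 CE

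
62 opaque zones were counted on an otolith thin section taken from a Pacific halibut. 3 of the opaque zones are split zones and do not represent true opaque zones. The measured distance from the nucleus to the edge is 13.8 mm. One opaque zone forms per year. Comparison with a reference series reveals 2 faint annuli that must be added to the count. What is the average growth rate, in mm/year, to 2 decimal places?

Correcting the raw count gives 62 − 3 + 2 = 61 true opaque zones.
Mean rate = 13.8 mm / 61 years ≈ 0.23 mm/year.

0.23 mm/year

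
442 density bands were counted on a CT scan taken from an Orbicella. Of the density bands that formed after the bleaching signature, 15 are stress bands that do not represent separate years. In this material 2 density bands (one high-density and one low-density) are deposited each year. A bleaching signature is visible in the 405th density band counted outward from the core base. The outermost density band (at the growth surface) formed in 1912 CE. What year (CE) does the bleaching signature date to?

The bleaching signature sits at density band 405 from the core base, so 442 − 405 = 37 density bands formed after it.
Excluding 15 false density bands: 37 − 15 = 22.
With 2 density bands per year, 22 / 2 = 11 years.
1912 − 11 = 1901 CE.

1901 CE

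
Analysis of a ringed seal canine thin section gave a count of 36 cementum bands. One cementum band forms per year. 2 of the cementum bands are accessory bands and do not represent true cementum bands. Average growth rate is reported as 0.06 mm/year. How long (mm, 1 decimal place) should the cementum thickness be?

2.0 mm

After corrections the count is 36 − 2 = 34 cementum bands.
34 years at 0.06 mm/year gives 0.06 × 34 = 2.0 mm.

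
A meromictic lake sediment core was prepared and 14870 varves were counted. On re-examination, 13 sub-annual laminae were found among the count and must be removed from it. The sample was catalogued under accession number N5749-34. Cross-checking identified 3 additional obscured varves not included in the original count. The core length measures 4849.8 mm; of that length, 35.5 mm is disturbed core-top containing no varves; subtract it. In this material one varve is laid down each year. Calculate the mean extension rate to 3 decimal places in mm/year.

Correcting the raw count gives 14870 − 13 + 3 = 14860 true varves.
The growth record spans 4849.8 − 35.5 = 4814.3 mm.
Mean rate = 4814.3 mm / 14860 years ≈ 0.324 mm/year.

0.324 mm/year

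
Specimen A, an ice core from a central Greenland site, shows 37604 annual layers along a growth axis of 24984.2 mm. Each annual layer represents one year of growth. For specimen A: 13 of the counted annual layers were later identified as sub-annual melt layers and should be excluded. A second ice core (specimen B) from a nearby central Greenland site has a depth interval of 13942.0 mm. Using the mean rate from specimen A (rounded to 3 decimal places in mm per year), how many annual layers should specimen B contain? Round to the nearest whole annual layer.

20965 annual layers

Specimen A: correcting the raw count gives 37604 − 13 = 37591 true annual layers.
A: Extension rate ≈ 24984.2 / 37591 = 0.665 mm/year.
Specimen B: 13942.0 mm / 0.665 mm per year = 20965.41 years ≈ 20965 annual layers.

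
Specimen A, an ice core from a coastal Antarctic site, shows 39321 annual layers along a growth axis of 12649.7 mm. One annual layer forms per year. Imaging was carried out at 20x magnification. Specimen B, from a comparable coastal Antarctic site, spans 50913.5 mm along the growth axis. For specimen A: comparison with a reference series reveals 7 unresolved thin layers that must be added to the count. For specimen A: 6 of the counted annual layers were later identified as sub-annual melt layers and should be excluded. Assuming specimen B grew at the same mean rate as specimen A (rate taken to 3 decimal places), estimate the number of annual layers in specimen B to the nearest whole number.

Specimen A: adjusted count: 39321 − 6 + 7 = 39322 annual layers.
A: Mean rate = 12649.7 mm / 39322 years ≈ 0.322 mm per year.
B spans 50913.5 / 0.322 = 158116.46 years ≈ 158116 annual layers.

158116 annual layers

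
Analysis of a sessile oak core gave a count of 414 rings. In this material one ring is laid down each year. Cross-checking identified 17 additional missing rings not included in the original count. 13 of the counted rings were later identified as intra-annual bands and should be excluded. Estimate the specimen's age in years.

True ring count = 414 − 13 + 17 = 418.
With a one-to-one ring periodicity this is 418 years.

418 years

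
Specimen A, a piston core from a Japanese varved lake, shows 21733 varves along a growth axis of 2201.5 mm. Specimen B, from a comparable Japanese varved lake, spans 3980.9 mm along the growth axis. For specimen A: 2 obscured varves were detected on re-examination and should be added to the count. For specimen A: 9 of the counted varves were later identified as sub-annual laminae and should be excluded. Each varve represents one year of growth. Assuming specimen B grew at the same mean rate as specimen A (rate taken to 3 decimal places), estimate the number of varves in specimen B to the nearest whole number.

39415 varves

Specimen A: true varve count = 21733 − 9 + 2 = 21726.
A: Mean rate = 2201.5 mm / 21726 years ≈ 0.101 mm/yr.
B spans 3980.9 / 0.101 = 39414.85 years ≈ 39415 varves.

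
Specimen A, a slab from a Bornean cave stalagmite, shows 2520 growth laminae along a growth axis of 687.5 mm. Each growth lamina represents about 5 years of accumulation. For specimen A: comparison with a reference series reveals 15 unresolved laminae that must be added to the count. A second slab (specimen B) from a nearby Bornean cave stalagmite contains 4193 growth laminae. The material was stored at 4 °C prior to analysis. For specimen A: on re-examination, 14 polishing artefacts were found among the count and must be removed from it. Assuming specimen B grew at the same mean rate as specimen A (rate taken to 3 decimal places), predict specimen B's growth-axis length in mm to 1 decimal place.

1153.1 mm

Specimen A: correcting the raw count gives 2520 − 14 + 15 = 2521 true growth laminae.
Specimen A: multiplying by 5 years per growth lamina: 2521 × 5 = 12605 years.
A: Extension rate ≈ 687.5 / 12605 = 0.055 mm per year.
Specimen B: multiplying by 5 years per growth lamina: 4193 × 5 = 20965 years. Length of B = 0.055 × 20965 = 1153.1 mm.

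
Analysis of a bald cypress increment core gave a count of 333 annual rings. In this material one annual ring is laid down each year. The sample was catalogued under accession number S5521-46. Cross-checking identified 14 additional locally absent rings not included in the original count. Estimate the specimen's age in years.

Correcting the raw count gives 333 + 14 = 347 true annual rings.
One annual ring per year makes the duration 347 years.

347 years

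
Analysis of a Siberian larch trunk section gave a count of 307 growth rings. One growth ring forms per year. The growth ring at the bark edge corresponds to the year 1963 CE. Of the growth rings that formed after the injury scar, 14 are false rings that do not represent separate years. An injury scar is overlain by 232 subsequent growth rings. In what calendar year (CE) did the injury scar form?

There are 232 growth rings younger than the injury scar.
232 − 14 false = 218 true growth rings after the injury scar.
The growth ring at the bark edge is 1963 CE, so the injury scar dates to 1963 − 218 = 1745 CE.

1745 CE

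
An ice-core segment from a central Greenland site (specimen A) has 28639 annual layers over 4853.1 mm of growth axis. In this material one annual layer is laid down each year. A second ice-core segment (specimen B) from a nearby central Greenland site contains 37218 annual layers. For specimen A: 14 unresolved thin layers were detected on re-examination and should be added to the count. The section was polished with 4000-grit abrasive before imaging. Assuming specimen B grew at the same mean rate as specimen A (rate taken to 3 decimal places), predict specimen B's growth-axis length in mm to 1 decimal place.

6289.8 mm

Specimen A: adjusted count: 28639 + 14 = 28653 annual layers.
A: 4853.1 mm over 28653 years gives 4853.1 / 28653 ≈ 0.169 mm/yr.
B's length ≈ 0.169 × 37218 = 6289.8 mm.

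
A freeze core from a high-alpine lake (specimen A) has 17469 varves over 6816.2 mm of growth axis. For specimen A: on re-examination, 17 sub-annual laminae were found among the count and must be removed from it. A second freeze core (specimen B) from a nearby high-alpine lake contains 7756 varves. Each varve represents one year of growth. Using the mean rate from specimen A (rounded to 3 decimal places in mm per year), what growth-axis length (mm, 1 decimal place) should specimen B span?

Specimen A: adjusted count: 17469 − 17 = 17452 varves.
A: Mean rate = 6816.2 mm / 17452 years ≈ 0.391 mm per year.
For B, 0.391 mm/year × 7756 years = 3032.6 mm.

3032.6 mm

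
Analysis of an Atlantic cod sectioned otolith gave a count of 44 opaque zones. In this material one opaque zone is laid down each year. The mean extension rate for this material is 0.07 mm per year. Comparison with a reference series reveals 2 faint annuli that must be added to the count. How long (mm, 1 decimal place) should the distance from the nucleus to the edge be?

True opaque zone count = 44 + 2 = 46.
Predicted length = 0.07 mm/year × 46 years = 3.2 mm.

3.2 mm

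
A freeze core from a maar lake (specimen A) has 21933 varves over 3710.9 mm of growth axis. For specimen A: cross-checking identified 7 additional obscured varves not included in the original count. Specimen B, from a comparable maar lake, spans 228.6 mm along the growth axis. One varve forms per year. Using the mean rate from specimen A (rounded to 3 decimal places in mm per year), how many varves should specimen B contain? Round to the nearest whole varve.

Specimen A: correcting the raw count gives 21933 + 7 = 21940 true varves.
A: Mean rate = 3710.9 mm / 21940 years ≈ 0.169 mm per year.
For B, 228.6 / 0.169 = 1352.66 years ≈ 1353 varves.

1353 varves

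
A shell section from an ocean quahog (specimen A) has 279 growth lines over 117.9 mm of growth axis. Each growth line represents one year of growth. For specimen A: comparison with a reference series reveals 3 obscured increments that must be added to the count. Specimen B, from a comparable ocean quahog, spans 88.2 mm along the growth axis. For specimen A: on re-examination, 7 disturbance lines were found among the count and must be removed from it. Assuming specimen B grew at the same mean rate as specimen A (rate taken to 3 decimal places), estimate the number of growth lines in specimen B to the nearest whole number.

Specimen A: adjusted count: 279 − 7 + 3 = 275 growth lines.
A: Extension rate ≈ 117.9 / 275 = 0.429 mm/yr.
Specimen B: 88.2 mm / 0.429 mm per year = 205.59 years ≈ 206 growth lines.

206 growth lines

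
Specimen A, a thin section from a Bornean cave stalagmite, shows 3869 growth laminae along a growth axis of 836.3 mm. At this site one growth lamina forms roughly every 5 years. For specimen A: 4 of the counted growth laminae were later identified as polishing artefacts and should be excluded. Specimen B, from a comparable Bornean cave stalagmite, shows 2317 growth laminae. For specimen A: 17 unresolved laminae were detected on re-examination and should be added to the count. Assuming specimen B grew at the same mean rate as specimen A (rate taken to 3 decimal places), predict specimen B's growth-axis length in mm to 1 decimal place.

Specimen A: adjusted count: 3869 − 4 + 17 = 3882 growth laminae.
Specimen A: at 5 years per growth lamina, 3882 × 5 = 19410 years.
A: Mean rate = 836.3 mm / 19410 years ≈ 0.043 mm/year.
Specimen B: 2317 growth laminae at 5 years each span 2317 × 5 = 11585 years. For B, 0.043 mm/year × 11585 years = 498.2 mm.

498.2 mm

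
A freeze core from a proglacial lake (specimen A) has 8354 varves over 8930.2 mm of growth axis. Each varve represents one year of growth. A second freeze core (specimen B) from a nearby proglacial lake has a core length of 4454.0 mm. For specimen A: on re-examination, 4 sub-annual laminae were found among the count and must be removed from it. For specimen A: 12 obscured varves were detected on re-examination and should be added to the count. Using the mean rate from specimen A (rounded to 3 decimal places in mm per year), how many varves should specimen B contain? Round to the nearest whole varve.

4170 varves

Specimen A: true varve count = 8354 − 4 + 12 = 8362.
A: Mean rate = 8930.2 mm / 8362 years ≈ 1.068 mm/year.
For B, 4454.0 / 1.068 = 4170.41 years ≈ 4170 varves.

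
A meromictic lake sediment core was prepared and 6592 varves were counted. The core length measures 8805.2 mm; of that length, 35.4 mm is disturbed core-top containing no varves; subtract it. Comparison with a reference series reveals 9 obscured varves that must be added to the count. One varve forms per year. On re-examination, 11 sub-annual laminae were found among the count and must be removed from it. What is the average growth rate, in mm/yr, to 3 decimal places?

Correcting the raw count gives 6592 − 11 + 9 = 6590 true varves.
Net length = 8805.2 − 35.4 = 8769.8 mm.
Mean rate = 8769.8 mm / 6590 years ≈ 1.331 mm/yr.

1.331 mm/yr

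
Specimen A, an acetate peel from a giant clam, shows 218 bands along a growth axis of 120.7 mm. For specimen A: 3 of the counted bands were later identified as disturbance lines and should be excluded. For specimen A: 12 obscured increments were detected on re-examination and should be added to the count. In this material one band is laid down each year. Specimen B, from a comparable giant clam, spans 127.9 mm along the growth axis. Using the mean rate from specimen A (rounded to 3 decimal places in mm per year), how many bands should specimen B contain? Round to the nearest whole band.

240 bands

Specimen A: correcting the raw count gives 218 − 3 + 12 = 227 true bands.
A: Mean rate = 120.7 mm / 227 years ≈ 0.532 mm per year.
B spans 127.9 / 0.532 = 240.41 years ≈ 240 bands.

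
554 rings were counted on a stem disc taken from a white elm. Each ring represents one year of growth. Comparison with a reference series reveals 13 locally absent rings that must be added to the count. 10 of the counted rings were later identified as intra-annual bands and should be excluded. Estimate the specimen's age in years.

After corrections the count is 554 − 10 + 13 = 557 rings.
One ring per year makes the duration 557 years.

557 years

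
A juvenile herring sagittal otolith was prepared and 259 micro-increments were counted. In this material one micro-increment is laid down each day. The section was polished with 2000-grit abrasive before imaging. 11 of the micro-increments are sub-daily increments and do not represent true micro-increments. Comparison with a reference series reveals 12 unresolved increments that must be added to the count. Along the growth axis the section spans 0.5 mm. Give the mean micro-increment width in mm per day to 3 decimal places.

0.002 mm per day

Adjusted count: 259 − 11 + 12 = 260 micro-increments.
Mean rate = 0.5 mm / 260 days ≈ 0.002 mm per day.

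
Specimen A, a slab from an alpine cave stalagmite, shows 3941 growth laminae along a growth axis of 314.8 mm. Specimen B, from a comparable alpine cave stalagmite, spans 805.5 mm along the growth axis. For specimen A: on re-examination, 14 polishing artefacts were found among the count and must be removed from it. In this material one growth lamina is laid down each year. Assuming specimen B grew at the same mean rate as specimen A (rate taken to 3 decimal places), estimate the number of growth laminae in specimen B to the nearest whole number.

10069 growth laminae

Specimen A: adjusted count: 3941 − 14 = 3927 growth laminae.
A: Extension rate ≈ 314.8 / 3927 = 0.080 mm/yr.
B spans 805.5 / 0.080 = 10068.75 years ≈ 10069 growth laminae.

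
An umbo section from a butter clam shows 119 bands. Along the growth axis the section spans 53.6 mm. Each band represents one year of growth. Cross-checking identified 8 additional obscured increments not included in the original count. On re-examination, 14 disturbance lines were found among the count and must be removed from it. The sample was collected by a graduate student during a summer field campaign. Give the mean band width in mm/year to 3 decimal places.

0.474 mm/year

Correcting the raw count gives 119 − 14 + 8 = 113 true bands.
53.6 mm over 113 years gives 53.6 / 113 ≈ 0.474 mm/year.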